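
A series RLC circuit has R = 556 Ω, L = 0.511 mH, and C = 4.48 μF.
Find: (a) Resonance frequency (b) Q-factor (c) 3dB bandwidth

Step 1 — Resonance: ω₀ = 1/√(LC) = 1/√(0.000511·4.48e-06) = 2.09e+04 rad/s.
Step 2 — f₀ = ω₀/(2π) = 3326 Hz.
Step 3 — Series Q: Q = ω₀L/R = 2.09e+04·0.000511/556 = 0.01921.
Step 4 — Bandwidth: Δω = ω₀/Q = 1.088e+06 rad/s; BW = Δω/(2π) = 1.732e+05 Hz.

(a) f₀ = 3326 Hz  (b) Q = 0.01921  (c) BW = 1.732e+05 Hz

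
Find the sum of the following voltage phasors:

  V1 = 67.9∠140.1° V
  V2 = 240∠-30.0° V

Step 1 — Convert each phasor to rectangular form:
  V1 = 67.9·(cos(140.1°) + j·sin(140.1°)) = -52.09 + j43.55 V
  V2 = 240·(cos(-30.0°) + j·sin(-30.0°)) = 207.8 - j120 V
Step 2 — Sum components: V_total = 155.8 - j76.45 V.
Step 3 — Convert to polar: |V_total| = 173.5 V, ∠V_total = -26.1°.

V_total = 173.5∠-26.1° V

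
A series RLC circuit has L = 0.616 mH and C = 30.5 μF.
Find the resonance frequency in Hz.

Step 1 — Resonance condition Im(Z)=0 gives ω₀ = 1/√(LC).
Step 2 — ω₀ = 1/√(0.000616·3.05e-05) = 7296 rad/s.
Step 3 — f₀ = ω₀/(2π) = 1161 Hz.

f₀ = 1161 Hz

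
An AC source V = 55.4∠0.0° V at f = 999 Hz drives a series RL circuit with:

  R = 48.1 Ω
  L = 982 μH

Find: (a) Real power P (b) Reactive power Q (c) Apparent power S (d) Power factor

Step 1 — Angular frequency: ω = 2π·f = 2π·999 = 6277 rad/s.
Step 2 — Component impedances:
  R: Z = R = 48.1 Ω
  L: Z = jωL = j·6277·0.000982 = 0 + j6.164 Ω
Step 3 — Series combination: Z_total = R + L = 48.1 + j6.164 Ω = 48.49∠7.3° Ω.
Step 4 — Source phasor: V = 55.4∠0.0° V = 55.4 V.
Step 5 — Current: I = V / Z = 1.133 - j0.1452 A = 1.142∠-7.3° A.
Step 6 — Complex power: S = V·I* = 62.78 + j8.045 VA.
Step 7 — Real power: P = Re(S) = 62.78 W.
Step 8 — Reactive power: Q = Im(S) = 8.045 VAR.
Step 9 — Apparent power: |S| = 63.29 VA.
Step 10 — Power factor: PF = P/|S| = 0.9919 (lagging).

(a) P = 62.78 W  (b) Q = 8.045 VAR  (c) S = 63.29 VA  (d) PF = 0.9919 (lagging)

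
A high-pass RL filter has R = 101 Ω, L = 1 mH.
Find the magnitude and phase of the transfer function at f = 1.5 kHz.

Step 1 — Angular frequency: ω = 2π·1500 = 9425 rad/s.
Step 2 — Transfer function: H(jω) = jωL/(R + jωL).
Step 3 — Numerator jωL = j·9.425; denominator R + jωL = 101 + j9.425.
Step 4 — H = 0.008632 + j0.09251.
Step 5 — Magnitude: |H| = 0.09291 (-20.6 dB); phase: φ = 84.7°.

|H| = 0.09291 (-20.6 dB), φ = 84.7°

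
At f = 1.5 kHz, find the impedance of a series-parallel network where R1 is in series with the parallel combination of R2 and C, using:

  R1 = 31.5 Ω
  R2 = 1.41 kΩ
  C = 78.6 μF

Step 1 — Angular frequency: ω = 2π·f = 2π·1500 = 9425 rad/s.
Step 2 — Component impedances:
  R1: Z = R = 31.5 Ω
  R2: Z = R = 1410 Ω
  C: Z = 1/(jωC) = -j/(ω·C) = 0 - j1.35 Ω
Step 3 — Parallel branch: R2 || C = 1/(1/R2 + 1/C) = 0.001292 - j1.35 Ω.
Step 4 — Series with R1: Z_total = R1 + (R2 || C) = 31.5 - j1.35 Ω = 31.53∠-2.5° Ω.

Z = 31.5 - j1.35 Ω = 31.53∠-2.5° Ω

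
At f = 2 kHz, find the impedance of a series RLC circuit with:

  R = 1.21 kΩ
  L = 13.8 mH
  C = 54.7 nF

Step 1 — Angular frequency: ω = 2π·f = 2π·2000 = 1.257e+04 rad/s.
Step 2 — Component impedances:
  R: Z = R = 1210 Ω
  L: Z = jωL = j·1.257e+04·0.0138 = 0 + j173.4 Ω
  C: Z = 1/(jωC) = -j/(ω·C) = 0 - j1455 Ω
Step 3 — Series combination: Z_total = R + L + C = 1210 - j1281 Ω = 1762∠-46.6° Ω.

Z = 1210 - j1281 Ω = 1762∠-46.6° Ω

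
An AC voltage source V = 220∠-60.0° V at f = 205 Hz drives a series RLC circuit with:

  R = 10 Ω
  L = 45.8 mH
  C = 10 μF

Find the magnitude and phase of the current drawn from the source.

Step 1 — Angular frequency: ω = 2π·f = 2π·205 = 1288 rad/s.
Step 2 — Component impedances:
  R: Z = R = 10 Ω
  L: Z = jωL = j·1288·0.0458 = 0 + j58.99 Ω
  C: Z = 1/(jωC) = -j/(ω·C) = 0 - j77.64 Ω
Step 3 — Series combination: Z_total = R + L + C = 10 - j18.64 Ω = 21.16∠-61.8° Ω.
Step 4 — Source phasor: V = 220∠-60.0° V = 110 - j190.5 V.
Step 5 — Ohm's law: I = V / Z_total = (110 - j190.5) / (10 - j18.64) = 10.39 + j0.3252 A.
Step 6 — Convert to polar: |I| = 10.4 A, ∠I = 1.8°.

I = 10.4∠1.8° A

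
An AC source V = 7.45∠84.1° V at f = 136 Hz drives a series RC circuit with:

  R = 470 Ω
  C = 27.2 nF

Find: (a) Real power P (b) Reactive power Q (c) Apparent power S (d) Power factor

Step 1 — Angular frequency: ω = 2π·f = 2π·136 = 854.5 rad/s.
Step 2 — Component impedances:
  R: Z = R = 470 Ω
  C: Z = 1/(jωC) = -j/(ω·C) = 0 - j4.302e+04 Ω
Step 3 — Series combination: Z_total = R + C = 470 - j4.302e+04 Ω = 4.303e+04∠-89.4° Ω.
Step 4 — Source phasor: V = 7.45∠84.1° V = 0.7658 + j7.411 V.
Step 5 — Current: I = V / Z = -0.000172 + j1.968e-05 A = 0.0001731∠173.5° A.
Step 6 — Complex power: S = V·I* = 1.409e-05 - j0.00129 VA.
Step 7 — Real power: P = Re(S) = 1.409e-05 W.
Step 8 — Reactive power: Q = Im(S) = -0.00129 VAR.
Step 9 — Apparent power: |S| = 0.00129 VA.
Step 10 — Power factor: PF = P/|S| = 0.01092 (leading).

(a) P = 1.409e-05 W  (b) Q = -0.00129 VAR  (c) S = 0.00129 VA  (d) PF = 0.01092 (leading)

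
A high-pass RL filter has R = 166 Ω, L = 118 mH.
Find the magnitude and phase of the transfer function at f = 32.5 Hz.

Step 1 — Angular frequency: ω = 2π·32.5 = 204.2 rad/s.
Step 2 — Transfer function: H(jω) = jωL/(R + jωL).
Step 3 — Numerator jωL = j·24.1; denominator R + jωL = 166 + j24.1.
Step 4 — H = 0.02064 + j0.1422.
Step 5 — Magnitude: |H| = 0.1437 (-16.9 dB); phase: φ = 81.7°.

|H| = 0.1437 (-16.9 dB), φ = 81.7°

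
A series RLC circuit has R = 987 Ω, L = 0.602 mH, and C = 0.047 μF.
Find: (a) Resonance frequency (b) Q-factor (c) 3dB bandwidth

Step 1 — Resonance: ω₀ = 1/√(LC) = 1/√(0.000602·4.7e-08) = 1.88e+05 rad/s.
Step 2 — f₀ = ω₀/(2π) = 2.992e+04 Hz.
Step 3 — Series Q: Q = ω₀L/R = 1.88e+05·0.000602/987 = 0.1147.
Step 4 — Bandwidth: Δω = ω₀/Q = 1.64e+06 rad/s; BW = Δω/(2π) = 2.609e+05 Hz.

(a) f₀ = 2.992e+04 Hz  (b) Q = 0.1147  (c) BW = 2.609e+05 Hz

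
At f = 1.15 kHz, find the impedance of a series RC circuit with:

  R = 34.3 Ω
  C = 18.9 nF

Step 1 — Angular frequency: ω = 2π·f = 2π·1150 = 7226 rad/s.
Step 2 — Component impedances:
  R: Z = R = 34.3 Ω
  C: Z = 1/(jωC) = -j/(ω·C) = 0 - j7323 Ω
Step 3 — Series combination: Z_total = R + C = 34.3 - j7323 Ω = 7323∠-89.7° Ω.

Z = 34.3 - j7323 Ω = 7323∠-89.7° Ω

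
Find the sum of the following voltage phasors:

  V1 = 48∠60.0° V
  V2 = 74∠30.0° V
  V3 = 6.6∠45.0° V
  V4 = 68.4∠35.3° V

Step 1 — Convert each phasor to rectangular form:
  V1 = 48·(cos(60.0°) + j·sin(60.0°)) = 24 + j41.57 V
  V2 = 74·(cos(30.0°) + j·sin(30.0°)) = 64.09 + j37 V
  V3 = 6.6·(cos(45.0°) + j·sin(45.0°)) = 4.667 + j4.667 V
  V4 = 68.4·(cos(35.3°) + j·sin(35.3°)) = 55.82 + j39.53 V
Step 2 — Sum components: V_total = 148.6 + j122.8 V.
Step 3 — Convert to polar: |V_total| = 192.7 V, ∠V_total = 39.6°.

V_total = 192.7∠39.6° V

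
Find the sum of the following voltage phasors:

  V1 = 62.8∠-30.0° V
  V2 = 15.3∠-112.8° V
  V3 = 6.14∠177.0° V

Step 1 — Convert each phasor to rectangular form:
  V1 = 62.8·(cos(-30.0°) + j·sin(-30.0°)) = 54.39 - j31.4 V
  V2 = 15.3·(cos(-112.8°) + j·sin(-112.8°)) = -5.929 - j14.1 V
  V3 = 6.14·(cos(177.0°) + j·sin(177.0°)) = -6.132 + j0.3213 V
Step 2 — Sum components: V_total = 42.33 - j45.18 V.
Step 3 — Convert to polar: |V_total| = 61.91 V, ∠V_total = -46.9°.

V_total = 61.91∠-46.9° V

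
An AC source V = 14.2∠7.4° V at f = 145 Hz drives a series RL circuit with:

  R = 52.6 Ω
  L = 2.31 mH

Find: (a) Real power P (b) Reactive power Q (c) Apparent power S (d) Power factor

Step 1 — Angular frequency: ω = 2π·f = 2π·145 = 911.1 rad/s.
Step 2 — Component impedances:
  R: Z = R = 52.6 Ω
  L: Z = jωL = j·911.1·0.00231 = 0 + j2.105 Ω
Step 3 — Series combination: Z_total = R + L = 52.6 + j2.105 Ω = 52.64∠2.3° Ω.
Step 4 — Source phasor: V = 14.2∠7.4° V = 14.08 + j1.829 V.
Step 5 — Current: I = V / Z = 0.2687 + j0.02402 A = 0.2697∠5.1° A.
Step 6 — Complex power: S = V·I* = 3.827 + j0.1531 VA.
Step 7 — Real power: P = Re(S) = 3.827 W.
Step 8 — Reactive power: Q = Im(S) = 0.1531 VAR.
Step 9 — Apparent power: |S| = 3.83 VA.
Step 10 — Power factor: PF = P/|S| = 0.9992 (lagging).

(a) P = 3.827 W  (b) Q = 0.1531 VAR  (c) S = 3.83 VA  (d) PF = 0.9992 (lagging)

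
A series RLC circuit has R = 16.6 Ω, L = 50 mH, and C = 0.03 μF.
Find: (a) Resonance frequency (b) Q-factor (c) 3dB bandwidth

Step 1 — Resonance: ω₀ = 1/√(LC) = 1/√(0.05·3e-08) = 2.582e+04 rad/s.
Step 2 — f₀ = ω₀/(2π) = 4109 Hz.
Step 3 — Series Q: Q = ω₀L/R = 2.582e+04·0.05/16.6 = 77.77.
Step 4 — Bandwidth: Δω = ω₀/Q = 332 rad/s; BW = Δω/(2π) = 52.84 Hz.

(a) f₀ = 4109 Hz  (b) Q = 77.77  (c) BW = 52.84 Hz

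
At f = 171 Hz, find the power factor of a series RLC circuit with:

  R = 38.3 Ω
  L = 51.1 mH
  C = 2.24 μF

Step 1 — Angular frequency: ω = 2π·f = 2π·171 = 1074 rad/s.
Step 2 — Component impedances:
  R: Z = R = 38.3 Ω
  L: Z = jωL = j·1074·0.0511 = 0 + j54.9 Ω
  C: Z = 1/(jωC) = -j/(ω·C) = 0 - j415.5 Ω
Step 3 — Series combination: Z_total = R + L + C = 38.3 - j360.6 Ω = 362.6∠-83.9° Ω.
Step 4 — Power factor: PF = cos(φ) = Re(Z)/|Z| = 38.3/362.6 = 0.1056.
Step 5 — Type: Im(Z) = -360.6 ⇒ leading (phase φ = -83.9°).

PF = 0.1056 (leading, φ = -83.9°)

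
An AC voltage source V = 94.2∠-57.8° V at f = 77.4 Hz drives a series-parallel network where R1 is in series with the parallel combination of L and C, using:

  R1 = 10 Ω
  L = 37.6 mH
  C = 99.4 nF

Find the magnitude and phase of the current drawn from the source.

Step 1 — Angular frequency: ω = 2π·f = 2π·77.4 = 486.3 rad/s.
Step 2 — Component impedances:
  R1: Z = R = 10 Ω
  L: Z = jωL = j·486.3·0.0376 = 0 + j18.29 Ω
  C: Z = 1/(jωC) = -j/(ω·C) = 0 - j2.069e+04 Ω
Step 3 — Parallel branch: L || C = 1/(1/L + 1/C) = 0 + j18.3 Ω.
Step 4 — Series with R1: Z_total = R1 + (L || C) = 10 + j18.3 Ω = 20.86∠61.3° Ω.
Step 5 — Source phasor: V = 94.2∠-57.8° V = 50.2 - j79.71 V.
Step 6 — Ohm's law: I = V / Z_total = (50.2 - j79.71) / (10 + j18.3) = -2.2 - j3.945 A.
Step 7 — Convert to polar: |I| = 4.517 A, ∠I = -119.1°.

I = 4.517∠-119.1° A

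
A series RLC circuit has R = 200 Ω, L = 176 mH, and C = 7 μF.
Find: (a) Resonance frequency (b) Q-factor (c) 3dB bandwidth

Step 1 — Resonance: ω₀ = 1/√(LC) = 1/√(0.176·7e-06) = 900.9 rad/s.
Step 2 — f₀ = ω₀/(2π) = 143.4 Hz.
Step 3 — Series Q: Q = ω₀L/R = 900.9·0.176/200 = 0.7928.
Step 4 — Bandwidth: Δω = ω₀/Q = 1136 rad/s; BW = Δω/(2π) = 180.9 Hz.

(a) f₀ = 143.4 Hz  (b) Q = 0.7928  (c) BW = 180.9 Hz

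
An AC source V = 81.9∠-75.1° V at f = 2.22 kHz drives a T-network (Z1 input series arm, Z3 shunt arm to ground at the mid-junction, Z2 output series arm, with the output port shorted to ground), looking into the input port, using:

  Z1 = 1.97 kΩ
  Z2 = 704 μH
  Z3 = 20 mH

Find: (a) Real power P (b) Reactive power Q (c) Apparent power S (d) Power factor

Step 1 — Angular frequency: ω = 2π·f = 2π·2220 = 1.395e+04 rad/s.
Step 2 — Component impedances:
  Z1: Z = R = 1970 Ω
  Z2: Z = jωL = j·1.395e+04·0.000704 = 0 + j9.82 Ω
  Z3: Z = jωL = j·1.395e+04·0.02 = 0 + j279 Ω
Step 3 — With the output port shorted to ground, the output series arm Z2 runs from the junction to ground; the shunt arm Z3 also runs from the junction to ground. They appear in parallel: Z3 || Z2 = 0 + j9.486 Ω.
Step 4 — Series with input arm Z1: Z_in = Z1 + (Z3 || Z2) = 1970 + j9.486 Ω = 1970∠0.3° Ω.
Step 5 — Source phasor: V = 81.9∠-75.1° V = 21.06 - j79.15 V.
Step 6 — Current: I = V / Z = 0.0105 - j0.04023 A = 0.04157∠-75.4° A.
Step 7 — Complex power: S = V·I* = 3.405 + j0.01639 VA.
Step 8 — Real power: P = Re(S) = 3.405 W.
Step 9 — Reactive power: Q = Im(S) = 0.01639 VAR.
Step 10 — Apparent power: |S| = 3.405 VA.
Step 11 — Power factor: PF = P/|S| = 1 (lagging).

(a) P = 3.405 W  (b) Q = 0.01639 VAR  (c) S = 3.405 VA  (d) PF = 1 (lagging)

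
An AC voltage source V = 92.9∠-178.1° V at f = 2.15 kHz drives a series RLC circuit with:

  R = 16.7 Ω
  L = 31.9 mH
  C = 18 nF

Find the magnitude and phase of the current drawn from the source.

Step 1 — Angular frequency: ω = 2π·f = 2π·2150 = 1.351e+04 rad/s.
Step 2 — Component impedances:
  R: Z = R = 16.7 Ω
  L: Z = jωL = j·1.351e+04·0.0319 = 0 + j430.9 Ω
  C: Z = 1/(jωC) = -j/(ω·C) = 0 - j4113 Ω
Step 3 — Series combination: Z_total = R + L + C = 16.7 - j3682 Ω = 3682∠-89.7° Ω.
Step 4 — Source phasor: V = 92.9∠-178.1° V = -92.85 - j3.08 V.
Step 5 — Ohm's law: I = V / Z_total = (-92.85 - j3.08) / (16.7 - j3682) = 0.0007222 - j0.02522 A.
Step 6 — Convert to polar: |I| = 0.02523 A, ∠I = -88.4°.

I = 0.02523∠-88.4° A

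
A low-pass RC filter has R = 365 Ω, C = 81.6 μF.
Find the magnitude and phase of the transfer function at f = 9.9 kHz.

Step 1 — Angular frequency: ω = 2π·9900 = 6.22e+04 rad/s.
Step 2 — Transfer function: H(jω) = 1/(1 + jωRC).
Step 3 — Denominator: 1 + jωRC = 1 + j·6.22e+04·365·8.16e-05 = 1 + j1853.
Step 4 — H = 2.913e-07 - j0.0005398.
Step 5 — Magnitude: |H| = 0.0005398 (-65.4 dB); phase: φ = -90.0°.

|H| = 0.0005398 (-65.4 dB), φ = -90.0°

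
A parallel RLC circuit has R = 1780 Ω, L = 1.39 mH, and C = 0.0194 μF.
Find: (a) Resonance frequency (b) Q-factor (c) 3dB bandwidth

Step 1 — Resonance: ω₀ = 1/√(LC) = 1/√(0.00139·1.94e-08) = 1.926e+05 rad/s.
Step 2 — f₀ = ω₀/(2π) = 3.065e+04 Hz.
Step 3 — Parallel Q: Q = R/(ω₀L) = 1780/(1.926e+05·0.00139) = 6.65.
Step 4 — Bandwidth: Δω = ω₀/Q = 2.896e+04 rad/s; BW = Δω/(2π) = 4609 Hz.

(a) f₀ = 3.065e+04 Hz  (b) Q = 6.65  (c) BW = 4609 Hz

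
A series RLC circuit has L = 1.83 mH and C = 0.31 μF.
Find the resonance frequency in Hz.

Step 1 — Resonance condition Im(Z)=0 gives ω₀ = 1/√(LC).
Step 2 — ω₀ = 1/√(0.00183·3.1e-07) = 4.198e+04 rad/s.
Step 3 — f₀ = ω₀/(2π) = 6682 Hz.

f₀ = 6682 Hz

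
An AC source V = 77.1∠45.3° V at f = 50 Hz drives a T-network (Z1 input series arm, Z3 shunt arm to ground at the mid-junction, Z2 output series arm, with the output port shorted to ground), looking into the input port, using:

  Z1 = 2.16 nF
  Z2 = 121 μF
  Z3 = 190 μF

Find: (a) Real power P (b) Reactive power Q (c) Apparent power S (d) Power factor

Step 1 — Angular frequency: ω = 2π·f = 2π·50 = 314.2 rad/s.
Step 2 — Component impedances:
  Z1: Z = 1/(jωC) = -j/(ω·C) = 0 - j1.474e+06 Ω
  Z2: Z = 1/(jωC) = -j/(ω·C) = 0 - j26.31 Ω
  Z3: Z = 1/(jωC) = -j/(ω·C) = 0 - j16.75 Ω
Step 3 — With the output port shorted to ground, the output series arm Z2 runs from the junction to ground; the shunt arm Z3 also runs from the junction to ground. They appear in parallel: Z3 || Z2 = 0 - j10.24 Ω.
Step 4 — Series with input arm Z1: Z_in = Z1 + (Z3 || Z2) = 0 - j1.474e+06 Ω = 1.474e+06∠-90.0° Ω.
Step 5 — Source phasor: V = 77.1∠45.3° V = 54.23 + j54.8 V.
Step 6 — Current: I = V / Z = -3.719e-05 + j3.68e-05 A = 5.232e-05∠135.3° A.
Step 7 — Complex power: S = V·I* = 0 - j0.004034 VA.
Step 8 — Real power: P = Re(S) = 0 W.
Step 9 — Reactive power: Q = Im(S) = -0.004034 VAR.
Step 10 — Apparent power: |S| = 0.004034 VA.
Step 11 — Power factor: PF = P/|S| = 0 (leading).

(a) P = 0 W  (b) Q = -0.004034 VAR  (c) S = 0.004034 VA  (d) PF = 0 (leading)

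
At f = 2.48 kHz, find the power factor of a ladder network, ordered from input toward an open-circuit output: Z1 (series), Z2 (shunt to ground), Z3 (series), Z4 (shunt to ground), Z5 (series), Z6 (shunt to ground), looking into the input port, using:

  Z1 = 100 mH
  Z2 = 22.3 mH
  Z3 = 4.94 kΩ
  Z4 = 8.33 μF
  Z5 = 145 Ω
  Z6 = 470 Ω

Step 1 — Angular frequency: ω = 2π·f = 2π·2480 = 1.558e+04 rad/s.
Step 2 — Component impedances:
  Z1: Z = jωL = j·1.558e+04·0.1 = 0 + j1558 Ω
  Z2: Z = jωL = j·1.558e+04·0.0223 = 0 + j347.5 Ω
  Z3: Z = R = 4940 Ω
  Z4: Z = 1/(jωC) = -j/(ω·C) = 0 - j7.704 Ω
  Z5: Z = R = 145 Ω
  Z6: Z = R = 470 Ω
Step 3 — Ladder network (open output): work backward from the far end, alternating series and parallel combinations. Z_in = 24.33 + j1904 Ω = 1904∠89.3° Ω.
Step 4 — Power factor: PF = cos(φ) = Re(Z)/|Z| = 24.33/1904 = 0.01278.
Step 5 — Type: Im(Z) = 1904 ⇒ lagging (phase φ = 89.3°).

PF = 0.01278 (lagging, φ = 89.3°)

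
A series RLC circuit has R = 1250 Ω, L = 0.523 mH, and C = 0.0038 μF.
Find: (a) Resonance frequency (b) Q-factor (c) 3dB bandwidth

Step 1 — Resonance condition Im(Z)=0 gives ω₀ = 1/√(LC).
Step 2 — ω₀ = 1/√(0.000523·3.8e-09) = 7.093e+05 rad/s.
Step 3 — f₀ = ω₀/(2π) = 1.129e+05 Hz.
Step 4 — Series Q: Q = ω₀L/R = 7.093e+05·0.000523/1250 = 0.2968.
Step 5 — 3dB bandwidth: Δω = ω₀/Q = 2.39e+06 rad/s; BW = Δω/(2π) = 3.804e+05 Hz.

(a) f₀ = 1.129e+05 Hz  (b) Q = 0.2968  (c) BW = 3.804e+05 Hz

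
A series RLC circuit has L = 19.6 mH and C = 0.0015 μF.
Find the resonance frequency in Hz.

Step 1 — Resonance condition Im(Z)=0 gives ω₀ = 1/√(LC).
Step 2 — ω₀ = 1/√(0.0196·1.5e-09) = 1.844e+05 rad/s.
Step 3 — f₀ = ω₀/(2π) = 2.935e+04 Hz.

f₀ = 2.935e+04 Hz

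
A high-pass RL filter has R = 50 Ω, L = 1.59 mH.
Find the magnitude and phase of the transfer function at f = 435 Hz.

Step 1 — Angular frequency: ω = 2π·435 = 2733 rad/s.
Step 2 — Transfer function: H(jω) = jωL/(R + jωL).
Step 3 — Numerator jωL = j·4.346; denominator R + jωL = 50 + j4.346.
Step 4 — H = 0.007498 + j0.08626.
Step 5 — Magnitude: |H| = 0.08659 (-21.3 dB); phase: φ = 85.0°.

|H| = 0.08659 (-21.3 dB), φ = 85.0°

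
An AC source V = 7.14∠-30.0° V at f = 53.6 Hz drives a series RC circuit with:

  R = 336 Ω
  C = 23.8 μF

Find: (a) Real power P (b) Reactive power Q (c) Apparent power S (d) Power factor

Step 1 — Angular frequency: ω = 2π·f = 2π·53.6 = 336.8 rad/s.
Step 2 — Component impedances:
  R: Z = R = 336 Ω
  C: Z = 1/(jωC) = -j/(ω·C) = 0 - j124.8 Ω
Step 3 — Series combination: Z_total = R + C = 336 - j124.8 Ω = 358.4∠-20.4° Ω.
Step 4 — Source phasor: V = 7.14∠-30.0° V = 6.183 - j3.57 V.
Step 5 — Current: I = V / Z = 0.01964 - j0.003332 A = 0.01992∠-9.6° A.
Step 6 — Complex power: S = V·I* = 0.1333 - j0.04951 VA.
Step 7 — Real power: P = Re(S) = 0.1333 W.
Step 8 — Reactive power: Q = Im(S) = -0.04951 VAR.
Step 9 — Apparent power: |S| = 0.1422 VA.
Step 10 — Power factor: PF = P/|S| = 0.9375 (leading).

(a) P = 0.1333 W  (b) Q = -0.04951 VAR  (c) S = 0.1422 VA  (d) PF = 0.9375 (leading)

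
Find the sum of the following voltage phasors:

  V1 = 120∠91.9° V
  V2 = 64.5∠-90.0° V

Step 1 — Convert each phasor to rectangular form:
  V1 = 120·(cos(91.9°) + j·sin(91.9°)) = -3.979 + j119.9 V
  V2 = 64.5·(cos(-90.0°) + j·sin(-90.0°)) = 0 - j64.5 V
Step 2 — Sum components: V_total = -3.979 + j55.43 V.
Step 3 — Convert to polar: |V_total| = 55.58 V, ∠V_total = 94.1°.

V_total = 55.58∠94.1° V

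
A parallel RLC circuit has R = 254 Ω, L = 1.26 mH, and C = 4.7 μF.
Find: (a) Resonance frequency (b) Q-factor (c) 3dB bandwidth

Step 1 — Resonance: ω₀ = 1/√(LC) = 1/√(0.00126·4.7e-06) = 1.299e+04 rad/s.
Step 2 — f₀ = ω₀/(2π) = 2068 Hz.
Step 3 — Parallel Q: Q = R/(ω₀L) = 254/(1.299e+04·0.00126) = 15.51.
Step 4 — Bandwidth: Δω = ω₀/Q = 837.7 rad/s; BW = Δω/(2π) = 133.3 Hz.

(a) f₀ = 2068 Hz  (b) Q = 15.51  (c) BW = 133.3 Hz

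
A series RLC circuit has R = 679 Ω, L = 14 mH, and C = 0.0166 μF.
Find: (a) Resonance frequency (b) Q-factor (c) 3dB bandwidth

Step 1 — Resonance: ω₀ = 1/√(LC) = 1/√(0.014·1.66e-08) = 6.56e+04 rad/s.
Step 2 — f₀ = ω₀/(2π) = 1.044e+04 Hz.
Step 3 — Series Q: Q = ω₀L/R = 6.56e+04·0.014/679 = 1.353.
Step 4 — Bandwidth: Δω = ω₀/Q = 4.85e+04 rad/s; BW = Δω/(2π) = 7719 Hz.

(a) f₀ = 1.044e+04 Hz  (b) Q = 1.353  (c) BW = 7719 Hz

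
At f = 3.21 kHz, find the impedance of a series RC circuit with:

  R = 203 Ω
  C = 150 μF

Step 1 — Angular frequency: ω = 2π·f = 2π·3210 = 2.017e+04 rad/s.
Step 2 — Component impedances:
  R: Z = R = 203 Ω
  C: Z = 1/(jωC) = -j/(ω·C) = 0 - j0.3305 Ω
Step 3 — Series combination: Z_total = R + C = 203 - j0.3305 Ω = 203∠-0.1° Ω.

Z = 203 - j0.3305 Ω = 203∠-0.1° Ω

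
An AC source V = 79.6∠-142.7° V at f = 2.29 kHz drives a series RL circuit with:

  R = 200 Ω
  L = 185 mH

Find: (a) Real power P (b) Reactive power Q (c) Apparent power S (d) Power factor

Step 1 — Angular frequency: ω = 2π·f = 2π·2290 = 1.439e+04 rad/s.
Step 2 — Component impedances:
  R: Z = R = 200 Ω
  L: Z = jωL = j·1.439e+04·0.185 = 0 + j2662 Ω
Step 3 — Series combination: Z_total = R + L = 200 + j2662 Ω = 2669∠85.7° Ω.
Step 4 — Source phasor: V = 79.6∠-142.7° V = -63.32 - j48.24 V.
Step 5 — Current: I = V / Z = -0.0198 + j0.0223 A = 0.02982∠131.6° A.
Step 6 — Complex power: S = V·I* = 0.1778 + j2.367 VA.
Step 7 — Real power: P = Re(S) = 0.1778 W.
Step 8 — Reactive power: Q = Im(S) = 2.367 VAR.
Step 9 — Apparent power: |S| = 2.374 VA.
Step 10 — Power factor: PF = P/|S| = 0.07492 (lagging).

(a) P = 0.1778 W  (b) Q = 2.367 VAR  (c) S = 2.374 VA  (d) PF = 0.07492 (lagging)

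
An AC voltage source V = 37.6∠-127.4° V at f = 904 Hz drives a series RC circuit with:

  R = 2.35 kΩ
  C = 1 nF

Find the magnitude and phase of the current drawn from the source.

Step 1 — Angular frequency: ω = 2π·f = 2π·904 = 5680 rad/s.
Step 2 — Component impedances:
  R: Z = R = 2350 Ω
  C: Z = 1/(jωC) = -j/(ω·C) = 0 - j1.761e+05 Ω
Step 3 — Series combination: Z_total = R + C = 2350 - j1.761e+05 Ω = 1.761e+05∠-89.2° Ω.
Step 4 — Source phasor: V = 37.6∠-127.4° V = -22.84 - j29.87 V.
Step 5 — Ohm's law: I = V / Z_total = (-22.84 - j29.87) / (2350 - j1.761e+05) = 0.0001679 - j0.000132 A.
Step 6 — Convert to polar: |I| = 0.0002135 A, ∠I = -38.2°.

I = 0.0002135∠-38.2° A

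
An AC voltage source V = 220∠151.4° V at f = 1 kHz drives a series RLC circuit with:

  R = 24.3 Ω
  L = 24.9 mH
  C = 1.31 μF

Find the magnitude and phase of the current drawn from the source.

Step 1 — Angular frequency: ω = 2π·f = 2π·1000 = 6283 rad/s.
Step 2 — Component impedances:
  R: Z = R = 24.3 Ω
  L: Z = jωL = j·6283·0.0249 = 0 + j156.5 Ω
  C: Z = 1/(jωC) = -j/(ω·C) = 0 - j121.5 Ω
Step 3 — Series combination: Z_total = R + L + C = 24.3 + j34.96 Ω = 42.57∠55.2° Ω.
Step 4 — Source phasor: V = 220∠151.4° V = -193.2 + j105.3 V.
Step 5 — Ohm's law: I = V / Z_total = (-193.2 + j105.3) / (24.3 + j34.96) = -0.5584 + j5.137 A.
Step 6 — Convert to polar: |I| = 5.167 A, ∠I = 96.2°.

I = 5.167∠96.2° A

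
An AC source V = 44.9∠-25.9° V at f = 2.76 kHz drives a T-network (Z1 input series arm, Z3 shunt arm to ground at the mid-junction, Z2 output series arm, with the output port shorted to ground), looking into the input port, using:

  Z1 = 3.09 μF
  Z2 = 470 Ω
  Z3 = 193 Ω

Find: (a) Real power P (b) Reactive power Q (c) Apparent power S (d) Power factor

Step 1 — Angular frequency: ω = 2π·f = 2π·2760 = 1.734e+04 rad/s.
Step 2 — Component impedances:
  Z1: Z = 1/(jωC) = -j/(ω·C) = 0 - j18.66 Ω
  Z2: Z = R = 470 Ω
  Z3: Z = R = 193 Ω
Step 3 — With the output port shorted to ground, the output series arm Z2 runs from the junction to ground; the shunt arm Z3 also runs from the junction to ground. They appear in parallel: Z3 || Z2 = 136.8 Ω.
Step 4 — Series with input arm Z1: Z_in = Z1 + (Z3 || Z2) = 136.8 - j18.66 Ω = 138.1∠-7.8° Ω.
Step 5 — Source phasor: V = 44.9∠-25.9° V = 40.39 - j19.61 V.
Step 6 — Current: I = V / Z = 0.309 - j0.1012 A = 0.3252∠-18.1° A.
Step 7 — Complex power: S = V·I* = 14.47 - j1.973 VA.
Step 8 — Real power: P = Re(S) = 14.47 W.
Step 9 — Reactive power: Q = Im(S) = -1.973 VAR.
Step 10 — Apparent power: |S| = 14.6 VA.
Step 11 — Power factor: PF = P/|S| = 0.9908 (leading).

(a) P = 14.47 W  (b) Q = -1.973 VAR  (c) S = 14.6 VA  (d) PF = 0.9908 (leading)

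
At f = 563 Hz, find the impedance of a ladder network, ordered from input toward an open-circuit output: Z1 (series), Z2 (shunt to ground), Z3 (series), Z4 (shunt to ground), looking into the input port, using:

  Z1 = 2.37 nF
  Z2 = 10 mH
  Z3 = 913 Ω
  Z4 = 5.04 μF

Step 1 — Angular frequency: ω = 2π·f = 2π·563 = 3537 rad/s.
Step 2 — Component impedances:
  Z1: Z = 1/(jωC) = -j/(ω·C) = 0 - j1.193e+05 Ω
  Z2: Z = jωL = j·3537·0.01 = 0 + j35.37 Ω
  Z3: Z = R = 913 Ω
  Z4: Z = 1/(jωC) = -j/(ω·C) = 0 - j56.09 Ω
Step 3 — Ladder network (open output): work backward from the far end, alternating series and parallel combinations. Z_in = 1.37 - j1.192e+05 Ω = 1.192e+05∠-90.0° Ω.

Z = 1.37 - j1.192e+05 Ω = 1.192e+05∠-90.0° Ω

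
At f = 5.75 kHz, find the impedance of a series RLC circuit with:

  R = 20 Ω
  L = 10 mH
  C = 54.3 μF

Step 1 — Angular frequency: ω = 2π·f = 2π·5750 = 3.613e+04 rad/s.
Step 2 — Component impedances:
  R: Z = R = 20 Ω
  L: Z = jωL = j·3.613e+04·0.01 = 0 + j361.3 Ω
  C: Z = 1/(jωC) = -j/(ω·C) = 0 - j0.5097 Ω
Step 3 — Series combination: Z_total = R + L + C = 20 + j360.8 Ω = 361.3∠86.8° Ω.

Z = 20 + j360.8 Ω = 361.3∠86.8° Ω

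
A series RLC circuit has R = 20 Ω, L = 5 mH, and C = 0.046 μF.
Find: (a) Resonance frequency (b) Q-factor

Step 1 — Resonance condition Im(Z)=0 gives ω₀ = 1/√(LC).
Step 2 — ω₀ = 1/√(0.005·4.6e-08) = 6.594e+04 rad/s.
Step 3 — f₀ = ω₀/(2π) = 1.049e+04 Hz.
Step 4 — Series Q: Q = ω₀L/R = 6.594e+04·0.005/20 = 16.48.

(a) f₀ = 1.049e+04 Hz  (b) Q = 16.48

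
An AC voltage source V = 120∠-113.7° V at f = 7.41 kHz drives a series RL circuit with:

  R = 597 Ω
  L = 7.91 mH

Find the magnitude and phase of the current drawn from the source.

Step 1 — Angular frequency: ω = 2π·f = 2π·7410 = 4.656e+04 rad/s.
Step 2 — Component impedances:
  R: Z = R = 597 Ω
  L: Z = jωL = j·4.656e+04·0.00791 = 0 + j368.3 Ω
Step 3 — Series combination: Z_total = R + L = 597 + j368.3 Ω = 701.5∠31.7° Ω.
Step 4 — Source phasor: V = 120∠-113.7° V = -48.23 - j109.9 V.
Step 5 — Ohm's law: I = V / Z_total = (-48.23 - j109.9) / (597 + j368.3) = -0.1408 - j0.09722 A.
Step 6 — Convert to polar: |I| = 0.1711 A, ∠I = -145.4°.

I = 0.1711∠-145.4° A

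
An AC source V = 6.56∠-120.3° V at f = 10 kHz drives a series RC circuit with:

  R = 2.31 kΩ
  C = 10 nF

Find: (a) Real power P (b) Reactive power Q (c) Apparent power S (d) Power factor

Step 1 — Angular frequency: ω = 2π·f = 2π·1e+04 = 6.283e+04 rad/s.
Step 2 — Component impedances:
  R: Z = R = 2310 Ω
  C: Z = 1/(jωC) = -j/(ω·C) = 0 - j1592 Ω
Step 3 — Series combination: Z_total = R + C = 2310 - j1592 Ω = 2805∠-34.6° Ω.
Step 4 — Source phasor: V = 6.56∠-120.3° V = -3.31 - j5.664 V.
Step 5 — Current: I = V / Z = 0.000174 - j0.002332 A = 0.002339∠-85.7° A.
Step 6 — Complex power: S = V·I* = 0.01263 - j0.008704 VA.
Step 7 — Real power: P = Re(S) = 0.01263 W.
Step 8 — Reactive power: Q = Im(S) = -0.008704 VAR.
Step 9 — Apparent power: |S| = 0.01534 VA.
Step 10 — Power factor: PF = P/|S| = 0.8235 (leading).

(a) P = 0.01263 W  (b) Q = -0.008704 VAR  (c) S = 0.01534 VA  (d) PF = 0.8235 (leading)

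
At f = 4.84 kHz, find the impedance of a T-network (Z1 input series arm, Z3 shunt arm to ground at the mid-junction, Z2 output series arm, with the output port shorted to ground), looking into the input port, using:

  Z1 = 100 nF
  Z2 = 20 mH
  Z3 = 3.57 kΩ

Step 1 — Angular frequency: ω = 2π·f = 2π·4840 = 3.041e+04 rad/s.
Step 2 — Component impedances:
  Z1: Z = 1/(jωC) = -j/(ω·C) = 0 - j328.8 Ω
  Z2: Z = jωL = j·3.041e+04·0.02 = 0 + j608.2 Ω
  Z3: Z = R = 3570 Ω
Step 3 — With the output port shorted to ground, the output series arm Z2 runs from the junction to ground; the shunt arm Z3 also runs from the junction to ground. They appear in parallel: Z3 || Z2 = 100.7 + j591.1 Ω.
Step 4 — Series with input arm Z1: Z_in = Z1 + (Z3 || Z2) = 100.7 + j262.2 Ω = 280.9∠69.0° Ω.

Z = 100.7 + j262.2 Ω = 280.9∠69.0° Ω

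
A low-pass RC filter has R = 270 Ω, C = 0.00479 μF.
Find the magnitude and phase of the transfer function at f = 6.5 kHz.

Step 1 — Angular frequency: ω = 2π·6500 = 4.084e+04 rad/s.
Step 2 — Transfer function: H(jω) = 1/(1 + jωRC).
Step 3 — Denominator: 1 + jωRC = 1 + j·4.084e+04·270·4.79e-09 = 1 + j0.05282.
Step 4 — H = 0.9972 - j0.05267.
Step 5 — Magnitude: |H| = 0.9986 (-0.0 dB); phase: φ = -3.0°.

|H| = 0.9986 (-0.0 dB), φ = -3.0°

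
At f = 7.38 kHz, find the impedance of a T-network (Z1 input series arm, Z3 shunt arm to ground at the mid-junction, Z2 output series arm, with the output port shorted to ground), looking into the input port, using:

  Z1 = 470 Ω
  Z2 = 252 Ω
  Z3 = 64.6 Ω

Step 1 — Angular frequency: ω = 2π·f = 2π·7380 = 4.637e+04 rad/s.
Step 2 — Component impedances:
  Z1: Z = R = 470 Ω
  Z2: Z = R = 252 Ω
  Z3: Z = R = 64.6 Ω
Step 3 — With the output port shorted to ground, the output series arm Z2 runs from the junction to ground; the shunt arm Z3 also runs from the junction to ground. They appear in parallel: Z3 || Z2 = 51.42 Ω.
Step 4 — Series with input arm Z1: Z_in = Z1 + (Z3 || Z2) = 521.4 Ω = 521.4∠0.0° Ω.

Z = 521.4 Ω = 521.4∠0.0° Ω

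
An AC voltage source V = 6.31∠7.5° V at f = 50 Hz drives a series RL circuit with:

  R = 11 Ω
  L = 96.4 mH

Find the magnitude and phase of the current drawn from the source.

Step 1 — Angular frequency: ω = 2π·f = 2π·50 = 314.2 rad/s.
Step 2 — Component impedances:
  R: Z = R = 11 Ω
  L: Z = jωL = j·314.2·0.0964 = 0 + j30.28 Ω
Step 3 — Series combination: Z_total = R + L = 11 + j30.28 Ω = 32.22∠70.0° Ω.
Step 4 — Source phasor: V = 6.31∠7.5° V = 6.256 + j0.8236 V.
Step 5 — Ohm's law: I = V / Z_total = (6.256 + j0.8236) / (11 + j30.28) = 0.09031 - j0.1738 A.
Step 6 — Convert to polar: |I| = 0.1958 A, ∠I = -62.5°.

I = 0.1958∠-62.5° A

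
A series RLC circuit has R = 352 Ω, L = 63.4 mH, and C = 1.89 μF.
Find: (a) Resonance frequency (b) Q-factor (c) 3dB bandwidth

Step 1 — Resonance condition Im(Z)=0 gives ω₀ = 1/√(LC).
Step 2 — ω₀ = 1/√(0.0634·1.89e-06) = 2889 rad/s.
Step 3 — f₀ = ω₀/(2π) = 459.8 Hz.
Step 4 — Series Q: Q = ω₀L/R = 2889·0.0634/352 = 0.5203.
Step 5 — 3dB bandwidth: Δω = ω₀/Q = 5552 rad/s; BW = Δω/(2π) = 883.6 Hz.

(a) f₀ = 459.8 Hz  (b) Q = 0.5203  (c) BW = 883.6 Hz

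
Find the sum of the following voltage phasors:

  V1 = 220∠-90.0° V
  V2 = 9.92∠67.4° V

Step 1 — Convert each phasor to rectangular form:
  V1 = 220·(cos(-90.0°) + j·sin(-90.0°)) = 0 - j220 V
  V2 = 9.92·(cos(67.4°) + j·sin(67.4°)) = 3.812 + j9.158 V
Step 2 — Sum components: V_total = 3.812 - j210.8 V.
Step 3 — Convert to polar: |V_total| = 210.9 V, ∠V_total = -89.0°.

V_total = 210.9∠-89.0° V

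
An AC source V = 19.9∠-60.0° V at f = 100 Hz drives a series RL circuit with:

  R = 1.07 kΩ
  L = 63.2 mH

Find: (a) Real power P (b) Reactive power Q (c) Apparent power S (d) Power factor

Step 1 — Angular frequency: ω = 2π·f = 2π·100 = 628.3 rad/s.
Step 2 — Component impedances:
  R: Z = R = 1070 Ω
  L: Z = jωL = j·628.3·0.0632 = 0 + j39.71 Ω
Step 3 — Series combination: Z_total = R + L = 1070 + j39.71 Ω = 1071∠2.1° Ω.
Step 4 — Source phasor: V = 19.9∠-60.0° V = 9.95 - j17.23 V.
Step 5 — Current: I = V / Z = 0.008689 - j0.01643 A = 0.01859∠-62.1° A.
Step 6 — Complex power: S = V·I* = 0.3696 + j0.01372 VA.
Step 7 — Real power: P = Re(S) = 0.3696 W.
Step 8 — Reactive power: Q = Im(S) = 0.01372 VAR.
Step 9 — Apparent power: |S| = 0.3698 VA.
Step 10 — Power factor: PF = P/|S| = 0.9993 (lagging).

(a) P = 0.3696 W  (b) Q = 0.01372 VAR  (c) S = 0.3698 VA  (d) PF = 0.9993 (lagging)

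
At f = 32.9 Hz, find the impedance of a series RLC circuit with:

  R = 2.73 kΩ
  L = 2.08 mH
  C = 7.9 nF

Step 1 — Angular frequency: ω = 2π·f = 2π·32.9 = 206.7 rad/s.
Step 2 — Component impedances:
  R: Z = R = 2730 Ω
  L: Z = jωL = j·206.7·0.00208 = 0 + j0.43 Ω
  C: Z = 1/(jωC) = -j/(ω·C) = 0 - j6.123e+05 Ω
Step 3 — Series combination: Z_total = R + L + C = 2730 - j6.123e+05 Ω = 6.124e+05∠-89.7° Ω.

Z = 2730 - j6.123e+05 Ω = 6.124e+05∠-89.7° Ω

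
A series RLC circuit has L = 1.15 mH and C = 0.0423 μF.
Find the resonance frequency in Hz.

Step 1 — Resonance condition Im(Z)=0 gives ω₀ = 1/√(LC).
Step 2 — ω₀ = 1/√(0.00115·4.23e-08) = 1.434e+05 rad/s.
Step 3 — f₀ = ω₀/(2π) = 2.282e+04 Hz.

f₀ = 2.282e+04 Hz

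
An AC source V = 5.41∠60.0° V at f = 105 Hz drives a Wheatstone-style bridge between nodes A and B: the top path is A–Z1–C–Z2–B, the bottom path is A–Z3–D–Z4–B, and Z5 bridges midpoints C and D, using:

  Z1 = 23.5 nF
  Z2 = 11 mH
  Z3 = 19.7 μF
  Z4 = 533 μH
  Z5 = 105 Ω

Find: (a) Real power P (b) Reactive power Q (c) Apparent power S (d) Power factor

Step 1 — Angular frequency: ω = 2π·f = 2π·105 = 659.7 rad/s.
Step 2 — Component impedances:
  Z1: Z = 1/(jωC) = -j/(ω·C) = 0 - j6.45e+04 Ω
  Z2: Z = jωL = j·659.7·0.011 = 0 + j7.257 Ω
  Z3: Z = 1/(jωC) = -j/(ω·C) = 0 - j76.94 Ω
  Z4: Z = jωL = j·659.7·0.000533 = 0 + j0.3516 Ω
  Z5: Z = R = 105 Ω
Step 3 — Bridge requires nodal analysis (the Z5 bridge couples midpoints C and D, so the two paths cannot be reduced to a simple series/parallel combination). Setting node B to ground and injecting 1 A at node A, the 3-node admittance system at A, C, D solves to V_A = Z_AB = 0.001112 - j76.5 Ω = 76.5∠-90.0° Ω.
Step 4 — Source phasor: V = 5.41∠60.0° V = 2.705 + j4.685 V.
Step 5 — Current: I = V / Z = -0.06124 + j0.03536 A = 0.07072∠150.0° A.
Step 6 — Complex power: S = V·I* = 5.562e-06 - j0.3826 VA.
Step 7 — Real power: P = Re(S) = 5.562e-06 W.
Step 8 — Reactive power: Q = Im(S) = -0.3826 VAR.
Step 9 — Apparent power: |S| = 0.3826 VA.
Step 10 — Power factor: PF = P/|S| = 1.454e-05 (leading).

(a) P = 5.562e-06 W  (b) Q = -0.3826 VAR  (c) S = 0.3826 VA  (d) PF = 1.454e-05 (leading)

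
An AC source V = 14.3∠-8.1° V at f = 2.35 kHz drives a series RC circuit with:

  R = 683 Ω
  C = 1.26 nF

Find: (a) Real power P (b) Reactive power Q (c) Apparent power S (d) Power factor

Step 1 — Angular frequency: ω = 2π·f = 2π·2350 = 1.477e+04 rad/s.
Step 2 — Component impedances:
  R: Z = R = 683 Ω
  C: Z = 1/(jωC) = -j/(ω·C) = 0 - j5.375e+04 Ω
Step 3 — Series combination: Z_total = R + C = 683 - j5.375e+04 Ω = 5.375e+04∠-89.3° Ω.
Step 4 — Source phasor: V = 14.3∠-8.1° V = 14.16 - j2.015 V.
Step 5 — Current: I = V / Z = 4.083e-05 + j0.0002629 A = 0.000266∠81.2° A.
Step 6 — Complex power: S = V·I* = 4.833e-05 - j0.003804 VA.
Step 7 — Real power: P = Re(S) = 4.833e-05 W.
Step 8 — Reactive power: Q = Im(S) = -0.003804 VAR.
Step 9 — Apparent power: |S| = 0.003804 VA.
Step 10 — Power factor: PF = P/|S| = 0.01271 (leading).

(a) P = 4.833e-05 W  (b) Q = -0.003804 VAR  (c) S = 0.003804 VA  (d) PF = 0.01271 (leading)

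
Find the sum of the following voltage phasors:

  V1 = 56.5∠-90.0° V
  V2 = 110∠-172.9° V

Step 1 — Convert each phasor to rectangular form:
  V1 = 56.5·(cos(-90.0°) + j·sin(-90.0°)) = 0 - j56.5 V
  V2 = 110·(cos(-172.9°) + j·sin(-172.9°)) = -109.2 - j13.6 V
Step 2 — Sum components: V_total = -109.2 - j70.1 V.
Step 3 — Convert to polar: |V_total| = 129.7 V, ∠V_total = -147.3°.

V_total = 129.7∠-147.3° V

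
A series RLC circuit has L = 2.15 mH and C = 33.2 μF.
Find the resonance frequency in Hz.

Step 1 — Resonance condition Im(Z)=0 gives ω₀ = 1/√(LC).
Step 2 — ω₀ = 1/√(0.00215·3.32e-05) = 3743 rad/s.
Step 3 — f₀ = ω₀/(2π) = 595.7 Hz.

f₀ = 595.7 Hz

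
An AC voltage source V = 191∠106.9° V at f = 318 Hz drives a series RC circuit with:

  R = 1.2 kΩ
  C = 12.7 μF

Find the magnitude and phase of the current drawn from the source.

Step 1 — Angular frequency: ω = 2π·f = 2π·318 = 1998 rad/s.
Step 2 — Component impedances:
  R: Z = R = 1200 Ω
  C: Z = 1/(jωC) = -j/(ω·C) = 0 - j39.41 Ω
Step 3 — Series combination: Z_total = R + C = 1200 - j39.41 Ω = 1201∠-1.9° Ω.
Step 4 — Source phasor: V = 191∠106.9° V = -55.52 + j182.8 V.
Step 5 — Ohm's law: I = V / Z_total = (-55.52 + j182.8) / (1200 - j39.41) = -0.05122 + j0.1506 A.
Step 6 — Convert to polar: |I| = 0.1591 A, ∠I = 108.8°.

I = 0.1591∠108.8° A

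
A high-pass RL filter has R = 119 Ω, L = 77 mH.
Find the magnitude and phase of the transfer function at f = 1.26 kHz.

Step 1 — Angular frequency: ω = 2π·1260 = 7917 rad/s.
Step 2 — Transfer function: H(jω) = jωL/(R + jωL).
Step 3 — Numerator jωL = j·609.6; denominator R + jωL = 119 + j609.6.
Step 4 — H = 0.9633 + j0.188.
Step 5 — Magnitude: |H| = 0.9815 (-0.2 dB); phase: φ = 11.0°.

|H| = 0.9815 (-0.2 dB), φ = 11.0°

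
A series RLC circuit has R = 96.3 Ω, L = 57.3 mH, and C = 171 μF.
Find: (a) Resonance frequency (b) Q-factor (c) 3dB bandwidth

Step 1 — Resonance: ω₀ = 1/√(LC) = 1/√(0.0573·0.000171) = 319.5 rad/s.
Step 2 — f₀ = ω₀/(2π) = 50.84 Hz.
Step 3 — Series Q: Q = ω₀L/R = 319.5·0.0573/96.3 = 0.1901.
Step 4 — Bandwidth: Δω = ω₀/Q = 1681 rad/s; BW = Δω/(2π) = 267.5 Hz.

(a) f₀ = 50.84 Hz  (b) Q = 0.1901  (c) BW = 267.5 Hz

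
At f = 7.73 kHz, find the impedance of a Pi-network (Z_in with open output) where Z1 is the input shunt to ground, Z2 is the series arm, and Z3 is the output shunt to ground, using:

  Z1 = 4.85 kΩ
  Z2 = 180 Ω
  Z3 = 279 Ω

Step 1 — Angular frequency: ω = 2π·f = 2π·7730 = 4.857e+04 rad/s.
Step 2 — Component impedances:
  Z1: Z = R = 4850 Ω
  Z2: Z = R = 180 Ω
  Z3: Z = R = 279 Ω
Step 3 — With open output, the series arm Z2 and the output shunt Z3 appear in series to ground: Z2 + Z3 = 459 Ω.
Step 4 — Parallel with input shunt Z1: Z_in = Z1 || (Z2 + Z3) = 419.3 Ω = 419.3∠0.0° Ω.

Z = 419.3 Ω = 419.3∠0.0° Ω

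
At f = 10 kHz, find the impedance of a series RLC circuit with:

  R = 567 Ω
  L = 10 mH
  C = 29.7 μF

Step 1 — Angular frequency: ω = 2π·f = 2π·1e+04 = 6.283e+04 rad/s.
Step 2 — Component impedances:
  R: Z = R = 567 Ω
  L: Z = jωL = j·6.283e+04·0.01 = 0 + j628.3 Ω
  C: Z = 1/(jωC) = -j/(ω·C) = 0 - j0.5359 Ω
Step 3 — Series combination: Z_total = R + L + C = 567 + j627.8 Ω = 845.9∠47.9° Ω.

Z = 567 + j627.8 Ω = 845.9∠47.9° Ω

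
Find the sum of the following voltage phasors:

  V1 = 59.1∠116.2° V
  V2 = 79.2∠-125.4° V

Step 1 — Convert each phasor to rectangular form:
  V1 = 59.1·(cos(116.2°) + j·sin(116.2°)) = -26.09 + j53.03 V
  V2 = 79.2·(cos(-125.4°) + j·sin(-125.4°)) = -45.88 - j64.56 V
Step 2 — Sum components: V_total = -71.97 - j11.53 V.
Step 3 — Convert to polar: |V_total| = 72.89 V, ∠V_total = -170.9°.

V_total = 72.89∠-170.9° V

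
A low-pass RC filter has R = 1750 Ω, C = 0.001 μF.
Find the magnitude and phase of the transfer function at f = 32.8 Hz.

Step 1 — Angular frequency: ω = 2π·32.8 = 206.1 rad/s.
Step 2 — Transfer function: H(jω) = 1/(1 + jωRC).
Step 3 — Denominator: 1 + jωRC = 1 + j·206.1·1750·1e-09 = 1 + j0.0003607.
Step 4 — H = 1 - j0.0003607.
Step 5 — Magnitude: |H| = 1 (-0.0 dB); phase: φ = -0.0°.

|H| = 1 (-0.0 dB), φ = -0.0°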